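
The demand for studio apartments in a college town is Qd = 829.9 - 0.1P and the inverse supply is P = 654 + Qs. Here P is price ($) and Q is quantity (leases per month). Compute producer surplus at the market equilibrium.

Rewriting in direct form: Qs = -654 + P.
At equilibrium Qd = Qs, so 829.9 - 0.1P = -654 + P; collecting terms, 1483.9 = 1.1P and P* = 1349.
Then Q* = 829.9 - 0.1(1349) = 695.
Supply choke price (Qs = 0): P = 654. Producer surplus = ½ × (1349 - 654) × 695 = 241512.5.

Producer surplus = 241512.5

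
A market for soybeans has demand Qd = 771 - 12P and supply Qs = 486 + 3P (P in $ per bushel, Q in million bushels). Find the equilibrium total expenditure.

Equating demand and supply, 771 - 12P = 486 + 3P gives 15P = 285, so P* = 19.
Substitute back: Q* = 771 - 12(19) = 543.
Total expenditure = P* × Q* = 19 × 543 = 10317.

Total expenditure = 10317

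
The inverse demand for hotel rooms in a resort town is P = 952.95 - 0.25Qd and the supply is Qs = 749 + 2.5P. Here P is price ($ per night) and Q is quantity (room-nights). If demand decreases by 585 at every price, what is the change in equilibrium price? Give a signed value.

ΔP = -90

Solving each curve for Q: Qd = 3811.8 - 4P.
Equating demand and supply, 3811.8 - 4P = 749 + 2.5P gives 6.5P = 3062.8, so P* = 471.2.
Then Q* = 3811.8 - 4(471.2) = 1927.
After the shift, demand is Qd = 3226.8 - 4P.
The new intersection has 2477.8 = 6.5P, i.e. P = 381.2, Q = 1702.
ΔP = 381.2 - 471.2 = -90.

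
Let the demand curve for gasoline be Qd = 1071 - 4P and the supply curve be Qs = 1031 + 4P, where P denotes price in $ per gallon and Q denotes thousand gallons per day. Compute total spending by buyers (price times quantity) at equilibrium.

Total spending by buyers = 5255

At equilibrium Qd = Qs, so 1071 - 4P = 1031 + 4P; collecting terms, 40 = 8P and P* = 5.
Then Q* = 1071 - 4(5) = 1051.
Total spending by buyers = P* × Q* = 5 × 1051 = 5255.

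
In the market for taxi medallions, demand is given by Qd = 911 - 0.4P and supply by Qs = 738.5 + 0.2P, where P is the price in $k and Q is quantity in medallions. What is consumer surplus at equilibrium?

Consumer surplus = 792020

Set Qd = Qs: 911 - 0.4P = 738.5 + 0.2P, so 172.5 = 0.6P and P* = 287.5.
Then Q* = 911 - 0.4(287.5) = 796.
Demand choke price (Qd = 0): P = 911/0.4 = 2277.5. Consumer surplus = ½ × (2277.5 - 287.5) × 796 = 792020.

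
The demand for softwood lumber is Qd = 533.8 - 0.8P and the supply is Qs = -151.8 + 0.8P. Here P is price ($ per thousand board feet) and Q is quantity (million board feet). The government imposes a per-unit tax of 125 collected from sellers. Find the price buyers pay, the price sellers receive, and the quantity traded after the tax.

The tax drives a wedge P_b - P_s = 125. Substituting P_s = P_b - 125 into supply: Qs = -251.8 + 0.8P_b.
Equate demand and the shifted supply: 533.8 - 0.8P_b = -251.8 + 0.8P_b, giving 1.6P_b = 785.6, so P_b = 491.
So P_s = 366 and the quantity traded is Q = 533.8 - 0.8(491) = 141.

P_b = 491, P_s = 366, Q = 141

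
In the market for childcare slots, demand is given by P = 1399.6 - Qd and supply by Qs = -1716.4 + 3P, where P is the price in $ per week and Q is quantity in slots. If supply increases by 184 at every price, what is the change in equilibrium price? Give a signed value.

ΔP = -46

Inverting to quantity form: Qd = 1399.6 - P.
At equilibrium Qd = Qs, so 1399.6 - P = -1716.4 + 3P; collecting terms, 3116 = 4P and P* = 779.
Then Q* = 1399.6 - 779 = 620.6.
After the shift, supply is Qs = -1532.4 + 3P.
Re-solving, 4P = 2932 gives P = 733 and Q = 666.6.
ΔP = 733 - 779 = -46.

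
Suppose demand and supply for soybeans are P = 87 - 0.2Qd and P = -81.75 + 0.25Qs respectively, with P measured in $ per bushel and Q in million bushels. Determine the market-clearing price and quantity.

Inverting to quantity form: Qd = 435 - 5P and Qs = 327 + 4P.
The market clears where 435 - 5P = 327 + 4P. Rearranging, 9P = 108, hence P* = 12.
Plugging P* into demand: Q* = 435 - 5(12) = 375.

P* = 12, Q* = 375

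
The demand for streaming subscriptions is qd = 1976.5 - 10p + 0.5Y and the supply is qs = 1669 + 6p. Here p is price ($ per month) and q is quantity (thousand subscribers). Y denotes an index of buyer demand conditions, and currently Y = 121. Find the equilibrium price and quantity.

With Y = 121, demand is qd = 2037 - 10p.
The market clears where 2037 - 10p = 1669 + 6p. Rearranging, 16p = 368, hence p* = 23.
Plugging p* into demand: q* = 2037 - 10(23) = 1807.

p* = 23, q* = 1807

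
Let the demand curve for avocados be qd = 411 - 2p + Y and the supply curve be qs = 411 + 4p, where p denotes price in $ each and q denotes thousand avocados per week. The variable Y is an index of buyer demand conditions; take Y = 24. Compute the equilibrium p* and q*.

With Y = 24, demand is qd = 435 - 2p.
At equilibrium qd = qs, so 435 - 2p = 411 + 4p; collecting terms, 24 = 6p and p* = 4.
Plugging p* into demand: q* = 435 - 2(4) = 427.

p* = 4, q* = 427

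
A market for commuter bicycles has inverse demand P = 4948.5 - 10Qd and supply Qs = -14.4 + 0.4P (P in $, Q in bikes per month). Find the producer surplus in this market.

In direct form, Qd = 494.85 - 0.1P.
Equating demand and supply, 494.85 - 0.1P = -14.4 + 0.4P gives 0.5P = 509.25, so P* = 1018.5.
Then Q* = 494.85 - 0.1(1018.5) = 393.
Supply choke price (Qs = 0): P = 36. Producer surplus = ½ × (1018.5 - 36) × 393 = 193061.25.

Producer surplus = 193061.25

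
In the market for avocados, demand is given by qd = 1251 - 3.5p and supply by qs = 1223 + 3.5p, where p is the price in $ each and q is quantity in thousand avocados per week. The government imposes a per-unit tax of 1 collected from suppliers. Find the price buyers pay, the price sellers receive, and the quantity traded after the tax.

Suppliers keep p_s = p_b - 1 per unit, so supply in terms of the buyer price is qs = 1219.5 + 3.5p_b.
Market clearing requires 1251 - 3.5p_b = 1219.5 + 3.5p_b; hence 31.5 = 7p_b and p_b = 4.5.
Then p_s = 4.5 - 1 = 3.5 and q = 1251 - 3.5(4.5) = 1235.25.

p_b = 4.5, p_s = 3.5, q = 1235.25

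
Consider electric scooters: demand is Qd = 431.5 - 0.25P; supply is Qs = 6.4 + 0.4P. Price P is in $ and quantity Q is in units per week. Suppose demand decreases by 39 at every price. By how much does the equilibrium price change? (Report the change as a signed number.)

ΔP = -60

At equilibrium Qd = Qs, so 431.5 - 0.25P = 6.4 + 0.4P; collecting terms, 425.1 = 0.65P and P* = 654.
Substitute back: Q* = 431.5 - 0.25(654) = 268.
After the shift, demand is Qd = 392.5 - 0.25P.
New equilibrium: 386.1 = 0.65P, so P = 594 and Q = 244.
ΔP = 594 - 654 = -60.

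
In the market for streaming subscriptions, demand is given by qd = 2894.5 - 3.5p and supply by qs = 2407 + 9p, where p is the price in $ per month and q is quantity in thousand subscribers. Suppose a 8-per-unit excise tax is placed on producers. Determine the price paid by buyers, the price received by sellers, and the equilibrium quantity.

p_b = 44.76, p_s = 36.76, q = 2737.84

With a tax of 8 on producers, they supply based on the net price p_s = p_b - 8, so qs = 2335 + 9p_b.
Equate demand and the shifted supply: 2894.5 - 3.5p_b = 2335 + 9p_b, giving 12.5p_b = 559.5, so p_b = 44.76.
Then p_s = 44.76 - 8 = 36.76 and q = 2894.5 - 3.5(44.76) = 2737.84.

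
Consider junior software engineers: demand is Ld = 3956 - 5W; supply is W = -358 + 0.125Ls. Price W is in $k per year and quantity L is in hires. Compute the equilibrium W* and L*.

Rewriting in direct form: Ls = 2864 + 8W.
Equating demand and supply, 3956 - 5W = 2864 + 8W gives 13W = 1092, so W* = 84.
From the demand curve, L* = 3956 - 5(84) = 3536.

W* = 84, L* = 3536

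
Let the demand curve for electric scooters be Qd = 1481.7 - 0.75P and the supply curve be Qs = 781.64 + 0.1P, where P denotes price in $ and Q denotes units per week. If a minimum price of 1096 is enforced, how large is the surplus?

Evaluating both curves at the floor price 1096 gives Qd = 659.7, Qs = 891.24.
Surplus = Qs - Qd = 891.24 - 659.7 = 231.54.

Surplus = 231.54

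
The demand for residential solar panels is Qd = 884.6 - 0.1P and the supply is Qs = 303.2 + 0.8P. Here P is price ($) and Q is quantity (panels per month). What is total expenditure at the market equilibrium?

Total expenditure = 529720

Set Qd = Qs: 884.6 - 0.1P = 303.2 + 0.8P, so 581.4 = 0.9P and P* = 646.
From the demand curve, Q* = 884.6 - 0.1(646) = 820.
Total expenditure = P* × Q* = 646 × 820 = 529720.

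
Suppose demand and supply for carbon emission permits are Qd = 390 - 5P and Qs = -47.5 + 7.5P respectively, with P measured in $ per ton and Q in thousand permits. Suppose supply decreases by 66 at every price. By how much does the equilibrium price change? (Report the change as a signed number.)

Set Qd = Qs: 390 - 5P = -47.5 + 7.5P, so 437.5 = 12.5P and P* = 35.
Then Q* = 390 - 5(35) = 215.
After the shift, supply is Qs = -113.5 + 7.5P.
New equilibrium: 503.5 = 12.5P, so P = 40.28 and Q = 188.6.
ΔP = 40.28 - 35 = 5.28.

ΔP = 5.28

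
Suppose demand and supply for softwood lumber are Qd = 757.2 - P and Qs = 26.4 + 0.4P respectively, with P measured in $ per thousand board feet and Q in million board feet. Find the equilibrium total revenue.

The market clears where 757.2 - P = 26.4 + 0.4P. Rearranging, 1.4P = 730.8, hence P* = 522.
Substitute back: Q* = 757.2 - 522 = 235.2.
Total revenue = P* × Q* = 522 × 235.2 = 122774.4.

Total revenue = 122774.4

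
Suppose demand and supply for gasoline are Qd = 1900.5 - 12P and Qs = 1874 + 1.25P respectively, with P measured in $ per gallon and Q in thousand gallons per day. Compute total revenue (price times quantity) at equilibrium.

Set Qd = Qs: 1900.5 - 12P = 1874 + 1.25P, so 26.5 = 13.25P and P* = 2.
Substitute back: Q* = 1900.5 - 12(2) = 1876.5.
Total revenue = P* × Q* = 2 × 1876.5 = 3753.

Total revenue = 3753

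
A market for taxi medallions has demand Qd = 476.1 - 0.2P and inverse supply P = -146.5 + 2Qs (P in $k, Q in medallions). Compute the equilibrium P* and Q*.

Rewriting in direct form: Qs = 73.25 + 0.5P.
At equilibrium Qd = Qs, so 476.1 - 0.2P = 73.25 + 0.5P; collecting terms, 402.85 = 0.7P and P* = 575.5.
Plugging P* into demand: Q* = 476.1 - 0.2(575.5) = 361.

P* = 575.5, Q* = 361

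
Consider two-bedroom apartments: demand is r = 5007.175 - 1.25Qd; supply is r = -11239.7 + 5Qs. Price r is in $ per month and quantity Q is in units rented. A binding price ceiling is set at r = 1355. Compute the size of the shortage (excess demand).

Shortage = 402.8

Solving each curve for Q: Qd = 4005.74 - 0.8r and Qs = 2247.94 + 0.2r.
With r fixed at 1355, quantity demanded is 2921.74 and quantity supplied is 2518.94.
Shortage = Qd - Qs = 2921.74 - 2518.94 = 402.8.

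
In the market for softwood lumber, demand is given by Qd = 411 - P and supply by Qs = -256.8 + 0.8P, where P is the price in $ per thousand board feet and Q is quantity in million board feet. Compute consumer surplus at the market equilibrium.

Equating demand and supply, 411 - P = -256.8 + 0.8P gives 1.8P = 667.8, so P* = 371.
From the demand curve, Q* = 411 - 371 = 40.
Demand choke price (Qd = 0): P = 411. Consumer surplus = ½ × (411 - 371) × 40 = 800.

Consumer surplus = 800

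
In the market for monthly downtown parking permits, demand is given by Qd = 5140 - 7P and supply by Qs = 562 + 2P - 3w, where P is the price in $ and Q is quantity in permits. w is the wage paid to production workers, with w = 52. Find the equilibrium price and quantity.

P* = 526, Q* = 1458

With w = 52, supply is Qs = 406 + 2P.
At equilibrium Qd = Qs, so 5140 - 7P = 406 + 2P; collecting terms, 4734 = 9P and P* = 526.
Substitute back: Q* = 5140 - 7(526) = 1458.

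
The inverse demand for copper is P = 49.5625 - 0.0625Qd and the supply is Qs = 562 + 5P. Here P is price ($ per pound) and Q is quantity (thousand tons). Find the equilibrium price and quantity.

Inverting to quantity form: Qd = 793 - 16P.
At equilibrium Qd = Qs, so 793 - 16P = 562 + 5P; collecting terms, 231 = 21P and P* = 11.
Substitute back: Q* = 793 - 16(11) = 617.

P* = 11, Q* = 617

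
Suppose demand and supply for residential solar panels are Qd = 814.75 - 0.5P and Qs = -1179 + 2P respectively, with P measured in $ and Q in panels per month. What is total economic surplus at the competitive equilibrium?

The market clears where 814.75 - 0.5P = -1179 + 2P. Rearranging, 2.5P = 1993.75, hence P* = 797.5.
From the demand curve, Q* = 814.75 - 0.5(797.5) = 416.
Demand choke price = 1629.5; supply choke price = 589.5. CS = ½(1629.5 - 797.5)(416) = 173056; PS = ½(797.5 - 589.5)(416) = 43264. Total surplus = 216320.

Total surplus = 216320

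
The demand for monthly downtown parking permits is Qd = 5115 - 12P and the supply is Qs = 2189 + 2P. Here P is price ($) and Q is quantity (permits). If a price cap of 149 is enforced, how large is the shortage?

At P = 149: Qd = 3327 and Qs = 2487.
Shortage = Qd - Qs = 3327 - 2487 = 840.

Shortage = 840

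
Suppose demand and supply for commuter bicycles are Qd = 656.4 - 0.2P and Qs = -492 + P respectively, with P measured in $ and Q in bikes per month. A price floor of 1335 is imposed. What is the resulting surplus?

Evaluating both curves at the floor price 1335 gives Qd = 389.4, Qs = 843.
Surplus = Qs - Qd = 843 - 389.4 = 453.6.

Surplus = 453.6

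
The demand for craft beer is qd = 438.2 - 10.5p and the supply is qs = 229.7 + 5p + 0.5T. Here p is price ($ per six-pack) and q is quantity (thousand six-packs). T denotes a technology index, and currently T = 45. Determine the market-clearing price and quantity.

p* = 12, q* = 312.2

With T = 45, supply is qs = 252.2 + 5p.
At equilibrium qd = qs, so 438.2 - 10.5p = 252.2 + 5p; collecting terms, 186 = 15.5p and p* = 12.
Substitute back: q* = 438.2 - 10.5(12) = 312.2.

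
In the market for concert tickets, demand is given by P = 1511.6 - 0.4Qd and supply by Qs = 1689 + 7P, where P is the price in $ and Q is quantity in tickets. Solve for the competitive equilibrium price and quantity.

P* = 220, Q* = 3229

Rewriting in direct form: Qd = 3779 - 2.5P.
The market clears where 3779 - 2.5P = 1689 + 7P. Rearranging, 9.5P = 2090, hence P* = 220.
From the demand curve, Q* = 3779 - 2.5(220) = 3229.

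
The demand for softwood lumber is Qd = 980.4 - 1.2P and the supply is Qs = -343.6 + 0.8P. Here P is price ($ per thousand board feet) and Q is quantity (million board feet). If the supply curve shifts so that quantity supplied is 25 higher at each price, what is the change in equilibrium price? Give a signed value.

The market clears where 980.4 - 1.2P = -343.6 + 0.8P. Rearranging, 2P = 1324, hence P* = 662.
Plugging P* into demand: Q* = 980.4 - 1.2(662) = 186.
After the shift, supply is Qs = -318.6 + 0.8P.
Re-solving, 2P = 1299 gives P = 649.5 and Q = 201.
ΔP = 649.5 - 662 = -12.5.

ΔP = -12.5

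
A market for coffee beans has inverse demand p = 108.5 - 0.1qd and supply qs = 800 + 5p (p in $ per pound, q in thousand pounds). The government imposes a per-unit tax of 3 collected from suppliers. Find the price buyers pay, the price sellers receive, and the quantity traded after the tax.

p_b = 20, p_s = 17, q = 885

Solving each curve for q: qd = 1085 - 10p.
With a tax of 3 on suppliers, they supply based on the net price p_s = p_b - 3, so qs = 785 + 5p_b.
Market clearing requires 1085 - 10p_b = 785 + 5p_b; hence 300 = 15p_b and p_b = 20.
So p_s = 17 and the quantity traded is q = 1085 - 10(20) = 885.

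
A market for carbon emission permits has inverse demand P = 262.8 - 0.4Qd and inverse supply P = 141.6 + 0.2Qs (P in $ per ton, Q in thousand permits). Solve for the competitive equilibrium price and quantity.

Solving each curve for Q: Qd = 657 - 2.5P and Qs = -708 + 5P.
Equating demand and supply, 657 - 2.5P = -708 + 5P gives 7.5P = 1365, so P* = 182.
Substitute back: Q* = 657 - 2.5(182) = 202.

P* = 182, Q* = 202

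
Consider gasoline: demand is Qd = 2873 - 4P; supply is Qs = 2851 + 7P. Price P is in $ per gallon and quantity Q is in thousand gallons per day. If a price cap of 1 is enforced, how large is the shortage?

Shortage = 11

At P = 1: Qd = 2869 and Qs = 2858.
Shortage = Qd - Qs = 2869 - 2858 = 11.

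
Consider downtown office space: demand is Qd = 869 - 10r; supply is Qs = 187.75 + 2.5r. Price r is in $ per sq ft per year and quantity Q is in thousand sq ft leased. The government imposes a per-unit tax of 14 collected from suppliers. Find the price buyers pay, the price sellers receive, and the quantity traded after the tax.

The tax drives a wedge r_b - r_s = 14. Substituting r_s = r_b - 14 into supply: Qs = 152.75 + 2.5r_b.
Equate demand and the shifted supply: 869 - 10r_b = 152.75 + 2.5r_b, giving 12.5r_b = 716.25, so r_b = 57.3.
So r_s = 43.3 and the quantity traded is Q = 869 - 10(57.3) = 296.

r_b = 57.3, r_s = 43.3, Q = 296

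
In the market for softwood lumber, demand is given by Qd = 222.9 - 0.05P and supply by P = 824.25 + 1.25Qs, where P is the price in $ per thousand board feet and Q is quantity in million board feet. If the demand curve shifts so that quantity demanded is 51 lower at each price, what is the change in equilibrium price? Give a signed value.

ΔP = -60

Rewriting in direct form: Qs = -659.4 + 0.8P.
At equilibrium Qd = Qs, so 222.9 - 0.05P = -659.4 + 0.8P; collecting terms, 882.3 = 0.85P and P* = 1038.
From the demand curve, Q* = 222.9 - 0.05(1038) = 171.
After the shift, demand is Qd = 171.9 - 0.05P.
The new intersection has 831.3 = 0.85P, i.e. P = 978, Q = 123.
ΔP = 978 - 1038 = -60.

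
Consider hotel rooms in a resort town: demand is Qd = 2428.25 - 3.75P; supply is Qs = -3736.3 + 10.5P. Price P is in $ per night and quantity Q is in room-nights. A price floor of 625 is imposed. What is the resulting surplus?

With P fixed at 625, quantity demanded is 84.5 and quantity supplied is 2826.2.
Surplus = Qs - Qd = 2826.2 - 84.5 = 2741.7.

Surplus = 2741.7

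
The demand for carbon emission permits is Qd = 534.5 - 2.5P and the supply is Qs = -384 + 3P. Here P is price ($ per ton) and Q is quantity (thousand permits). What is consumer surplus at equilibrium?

Set Qd = Qs: 534.5 - 2.5P = -384 + 3P, so 918.5 = 5.5P and P* = 167.
Then Q* = 534.5 - 2.5(167) = 117.
Demand choke price (Qd = 0): P = 534.5/2.5 = 213.8. Consumer surplus = ½ × (213.8 - 167) × 117 = 2737.8.

Consumer surplus = 2737.8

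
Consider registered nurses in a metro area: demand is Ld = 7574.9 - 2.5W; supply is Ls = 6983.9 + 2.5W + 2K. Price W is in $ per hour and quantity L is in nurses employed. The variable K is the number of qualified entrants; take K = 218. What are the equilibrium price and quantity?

With K = 218, supply is Ls = 7419.9 + 2.5W.
The market clears where 7574.9 - 2.5W = 7419.9 + 2.5W. Rearranging, 5W = 155, hence W* = 31.
Then L* = 7574.9 - 2.5(31) = 7497.4.

W* = 31, L* = 7497.4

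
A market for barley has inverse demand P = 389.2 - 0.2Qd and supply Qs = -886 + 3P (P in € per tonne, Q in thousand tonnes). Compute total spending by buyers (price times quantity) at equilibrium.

Total spending by buyers = 62304

Solving each curve for Q: Qd = 1946 - 5P.
At equilibrium Qd = Qs, so 1946 - 5P = -886 + 3P; collecting terms, 2832 = 8P and P* = 354.
From the demand curve, Q* = 1946 - 5(354) = 176.
Total spending by buyers = P* × Q* = 354 × 176 = 62304.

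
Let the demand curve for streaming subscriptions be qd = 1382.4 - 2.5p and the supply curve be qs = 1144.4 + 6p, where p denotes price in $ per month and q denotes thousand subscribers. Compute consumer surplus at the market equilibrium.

Equating demand and supply, 1382.4 - 2.5p = 1144.4 + 6p gives 8.5p = 238, so p* = 28.
Plugging p* into demand: q* = 1382.4 - 2.5(28) = 1312.4.
Demand choke price (qd = 0): p = 1382.4/2.5 = 552.96. Consumer surplus = ½ × (552.96 - 28) × 1312.4 = 344478.752.

Consumer surplus = 344478.752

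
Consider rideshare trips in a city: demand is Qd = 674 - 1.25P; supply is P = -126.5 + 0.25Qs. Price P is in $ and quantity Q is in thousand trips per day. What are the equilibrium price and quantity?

Inverting to quantity form: Qs = 506 + 4P.
Set Qd = Qs: 674 - 1.25P = 506 + 4P, so 168 = 5.25P and P* = 32.
Plugging P* into demand: Q* = 674 - 1.25(32) = 634.

P* = 32, Q* = 634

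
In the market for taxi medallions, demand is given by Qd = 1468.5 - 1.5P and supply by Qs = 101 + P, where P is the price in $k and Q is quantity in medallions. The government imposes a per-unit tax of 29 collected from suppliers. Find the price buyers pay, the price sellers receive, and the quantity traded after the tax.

Suppliers keep P_s = P_b - 29 per unit, so supply in terms of the buyer price is Qs = 72 + P_b.
Market clearing requires 1468.5 - 1.5P_b = 72 + P_b; hence 1396.5 = 2.5P_b and P_b = 558.6.
Then P_s = 558.6 - 29 = 529.6 and Q = 1468.5 - 1.5(558.6) = 630.6.

P_b = 558.6, P_s = 529.6, Q = 630.6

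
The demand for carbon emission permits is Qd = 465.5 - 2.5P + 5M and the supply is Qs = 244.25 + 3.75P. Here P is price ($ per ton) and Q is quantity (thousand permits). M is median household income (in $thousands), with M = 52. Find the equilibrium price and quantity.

P* = 77, Q* = 533

With M = 52, demand is Qd = 725.5 - 2.5P.
At equilibrium Qd = Qs, so 725.5 - 2.5P = 244.25 + 3.75P; collecting terms, 481.25 = 6.25P and P* = 77.
Substitute back: Q* = 725.5 - 2.5(77) = 533.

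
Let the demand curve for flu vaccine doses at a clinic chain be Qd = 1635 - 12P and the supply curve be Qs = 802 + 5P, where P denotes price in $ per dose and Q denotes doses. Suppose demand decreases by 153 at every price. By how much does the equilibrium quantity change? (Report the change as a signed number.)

The market clears where 1635 - 12P = 802 + 5P. Rearranging, 17P = 833, hence P* = 49.
From the demand curve, Q* = 1635 - 12(49) = 1047.
After the shift, demand is Qd = 1482 - 12P.
Re-solving, 17P = 680 gives P = 40 and Q = 1002.
ΔQ = 1002 - 1047 = -45.

ΔQ = -45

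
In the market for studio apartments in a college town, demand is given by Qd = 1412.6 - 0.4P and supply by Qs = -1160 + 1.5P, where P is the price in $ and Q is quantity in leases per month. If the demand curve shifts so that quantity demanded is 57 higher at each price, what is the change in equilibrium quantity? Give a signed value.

ΔQ = 45

The market clears where 1412.6 - 0.4P = -1160 + 1.5P. Rearranging, 1.9P = 2572.6, hence P* = 1354.
Plugging P* into demand: Q* = 1412.6 - 0.4(1354) = 871.
After the shift, demand is Qd = 1469.6 - 0.4P.
Re-solving, 1.9P = 2629.6 gives P = 1384 and Q = 916.
ΔQ = 916 - 871 = 45.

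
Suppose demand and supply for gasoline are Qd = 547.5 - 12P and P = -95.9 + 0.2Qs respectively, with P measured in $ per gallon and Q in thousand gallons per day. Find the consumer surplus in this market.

Consumer surplus = 10395.84375

Solving each curve for Q: Qs = 479.5 + 5P.
At equilibrium Qd = Qs, so 547.5 - 12P = 479.5 + 5P; collecting terms, 68 = 17P and P* = 4.
Plugging P* into demand: Q* = 547.5 - 12(4) = 499.5.
Demand choke price (Qd = 0): P = 547.5/12 = 45.625. Consumer surplus = ½ × (45.625 - 4) × 499.5 = 10395.84375.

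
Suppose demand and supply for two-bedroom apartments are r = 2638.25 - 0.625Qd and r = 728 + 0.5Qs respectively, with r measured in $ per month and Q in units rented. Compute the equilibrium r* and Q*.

Rewriting in direct form: Qd = 4221.2 - 1.6r and Qs = -1456 + 2r.
At equilibrium Qd = Qs, so 4221.2 - 1.6r = -1456 + 2r; collecting terms, 5677.2 = 3.6r and r* = 1577.
Substitute back: Q* = 4221.2 - 1.6(1577) = 1698.

r* = 1577, Q* = 1698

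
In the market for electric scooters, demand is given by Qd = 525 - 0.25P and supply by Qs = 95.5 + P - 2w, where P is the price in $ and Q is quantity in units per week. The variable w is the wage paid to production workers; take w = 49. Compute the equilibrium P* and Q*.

P* = 422, Q* = 419.5

With w = 49, supply is Qs = -2.5 + P.
Set Qd = Qs: 525 - 0.25P = -2.5 + P, so 527.5 = 1.25P and P* = 422.
Then Q* = 525 - 0.25(422) = 419.5.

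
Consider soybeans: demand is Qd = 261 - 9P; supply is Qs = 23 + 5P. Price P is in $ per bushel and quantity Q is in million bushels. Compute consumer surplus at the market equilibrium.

The market clears where 261 - 9P = 23 + 5P. Rearranging, 14P = 238, hence P* = 17.
Then Q* = 261 - 9(17) = 108.
Demand choke price (Qd = 0): P = 261/9 = 29. Consumer surplus = ½ × (29 - 17) × 108 = 648.

Consumer surplus = 648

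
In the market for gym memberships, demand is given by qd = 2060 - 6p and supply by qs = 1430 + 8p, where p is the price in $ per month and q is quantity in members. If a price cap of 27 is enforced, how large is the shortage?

Shortage = 252

Evaluating both curves at the ceiling price 27 gives qd = 1898, qs = 1646.
Shortage = qd - qs = 1898 - 1646 = 252.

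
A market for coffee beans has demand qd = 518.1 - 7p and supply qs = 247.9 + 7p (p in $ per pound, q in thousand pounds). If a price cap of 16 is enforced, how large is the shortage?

Evaluating both curves at the ceiling price 16 gives qd = 406.1, qs = 359.9.
Shortage = qd - qs = 406.1 - 359.9 = 46.2.

Shortage = 46.2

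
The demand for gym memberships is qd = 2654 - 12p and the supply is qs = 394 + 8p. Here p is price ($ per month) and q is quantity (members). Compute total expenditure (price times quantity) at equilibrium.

Total expenditure = 146674

Set qd = qs: 2654 - 12p = 394 + 8p, so 2260 = 20p and p* = 113.
Plugging p* into demand: q* = 2654 - 12(113) = 1298.
Total expenditure = p* × q* = 113 × 1298 = 146674.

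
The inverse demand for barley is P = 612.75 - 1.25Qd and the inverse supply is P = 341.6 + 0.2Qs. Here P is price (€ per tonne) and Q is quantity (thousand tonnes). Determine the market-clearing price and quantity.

Inverting to quantity form: Qd = 490.2 - 0.8P and Qs = -1708 + 5P.
Set Qd = Qs: 490.2 - 0.8P = -1708 + 5P, so 2198.2 = 5.8P and P* = 379.
Plugging P* into demand: Q* = 490.2 - 0.8(379) = 187.

P* = 379, Q* = 187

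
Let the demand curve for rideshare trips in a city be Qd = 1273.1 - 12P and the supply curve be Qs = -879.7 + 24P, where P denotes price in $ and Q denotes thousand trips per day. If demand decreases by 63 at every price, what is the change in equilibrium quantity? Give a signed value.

The market clears where 1273.1 - 12P = -879.7 + 24P. Rearranging, 36P = 2152.8, hence P* = 59.8.
From the demand curve, Q* = 1273.1 - 12(59.8) = 555.5.
After the shift, demand is Qd = 1210.1 - 12P.
Re-solving, 36P = 2089.8 gives P = 58.05 and Q = 513.5.
ΔQ = 513.5 - 555.5 = -42.

ΔQ = -42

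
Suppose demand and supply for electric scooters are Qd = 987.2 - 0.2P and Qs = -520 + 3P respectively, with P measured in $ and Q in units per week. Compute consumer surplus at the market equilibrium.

Consumer surplus = 1993622.5

Set Qd = Qs: 987.2 - 0.2P = -520 + 3P, so 1507.2 = 3.2P and P* = 471.
Then Q* = 987.2 - 0.2(471) = 893.
Demand choke price (Qd = 0): P = 987.2/0.2 = 4936. Consumer surplus = ½ × (4936 - 471) × 893 = 1993622.5.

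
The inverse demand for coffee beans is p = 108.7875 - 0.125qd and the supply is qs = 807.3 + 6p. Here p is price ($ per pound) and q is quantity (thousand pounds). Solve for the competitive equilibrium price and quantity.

p* = 4.5, q* = 834.3

Rewriting in direct form: qd = 870.3 - 8p.
Set qd = qs: 870.3 - 8p = 807.3 + 6p, so 63 = 14p and p* = 4.5.
Plugging p* into demand: q* = 870.3 - 8(4.5) = 834.3.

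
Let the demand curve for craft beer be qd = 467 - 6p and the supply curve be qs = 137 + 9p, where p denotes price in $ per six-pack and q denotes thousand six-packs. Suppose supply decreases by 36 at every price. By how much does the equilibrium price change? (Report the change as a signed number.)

Δp = 2.4

Equating demand and supply, 467 - 6p = 137 + 9p gives 15p = 330, so p* = 22.
Plugging p* into demand: q* = 467 - 6(22) = 335.
After the shift, supply is qs = 101 + 9p.
The new intersection has 366 = 15p, i.e. p = 24.4, q = 320.6.
Δp = 24.4 - 22 = 2.4.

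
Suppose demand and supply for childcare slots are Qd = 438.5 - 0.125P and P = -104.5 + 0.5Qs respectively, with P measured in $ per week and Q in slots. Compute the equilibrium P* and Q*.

In direct form, Qs = 209 + 2P.
Equating demand and supply, 438.5 - 0.125P = 209 + 2P gives 2.125P = 229.5, so P* = 108.
Then Q* = 438.5 - 0.125(108) = 425.

P* = 108, Q* = 425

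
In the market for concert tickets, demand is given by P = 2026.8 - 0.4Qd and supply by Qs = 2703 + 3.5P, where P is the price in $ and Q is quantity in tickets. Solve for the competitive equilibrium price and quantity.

Solving each curve for Q: Qd = 5067 - 2.5P.
Equating demand and supply, 5067 - 2.5P = 2703 + 3.5P gives 6P = 2364, so P* = 394.
Plugging P* into demand: Q* = 5067 - 2.5(394) = 4082.

P* = 394, Q* = 4082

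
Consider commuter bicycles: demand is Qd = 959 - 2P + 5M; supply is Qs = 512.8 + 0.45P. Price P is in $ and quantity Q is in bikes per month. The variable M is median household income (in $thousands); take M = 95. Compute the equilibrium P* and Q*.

P* = 376, Q* = 682

With M = 95, demand is Qd = 1434 - 2P.
At equilibrium Qd = Qs, so 1434 - 2P = 512.8 + 0.45P; collecting terms, 921.2 = 2.45P and P* = 376.
Then Q* = 1434 - 2(376) = 682.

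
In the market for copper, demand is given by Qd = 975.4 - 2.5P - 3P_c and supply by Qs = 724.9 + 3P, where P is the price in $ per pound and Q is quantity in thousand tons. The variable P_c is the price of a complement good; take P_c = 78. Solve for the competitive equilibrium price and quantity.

With P_c = 78, demand is Qd = 741.4 - 2.5P.
At equilibrium Qd = Qs, so 741.4 - 2.5P = 724.9 + 3P; collecting terms, 16.5 = 5.5P and P* = 3.
Then Q* = 741.4 - 2.5(3) = 733.9.

P* = 3, Q* = 733.9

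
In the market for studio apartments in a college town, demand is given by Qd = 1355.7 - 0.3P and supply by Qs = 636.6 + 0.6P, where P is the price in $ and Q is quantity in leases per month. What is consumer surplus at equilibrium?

Equating demand and supply, 1355.7 - 0.3P = 636.6 + 0.6P gives 0.9P = 719.1, so P* = 799.
Plugging P* into demand: Q* = 1355.7 - 0.3(799) = 1116.
Demand choke price (Qd = 0): P = 1355.7/0.3 = 4519. Consumer surplus = ½ × (4519 - 799) × 1116 = 2075760.

Consumer surplus = 2075760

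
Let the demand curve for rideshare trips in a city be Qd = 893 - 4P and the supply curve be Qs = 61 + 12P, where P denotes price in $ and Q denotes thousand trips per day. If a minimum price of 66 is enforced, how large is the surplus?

Surplus = 224

With P fixed at 66, quantity demanded is 629 and quantity supplied is 853.
Surplus = Qs - Qd = 853 - 629 = 224.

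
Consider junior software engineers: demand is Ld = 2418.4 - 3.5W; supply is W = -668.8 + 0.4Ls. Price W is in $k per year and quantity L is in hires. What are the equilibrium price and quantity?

W* = 124.4, L* = 1983

In direct form, Ls = 1672 + 2.5W.
The market clears where 2418.4 - 3.5W = 1672 + 2.5W. Rearranging, 6W = 746.4, hence W* = 124.4.
From the demand curve, L* = 2418.4 - 3.5(124.4) = 1983.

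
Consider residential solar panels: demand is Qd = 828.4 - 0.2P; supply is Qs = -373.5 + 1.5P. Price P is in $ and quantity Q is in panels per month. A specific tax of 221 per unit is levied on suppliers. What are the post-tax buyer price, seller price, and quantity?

P_b = 902, P_s = 681, Q = 648

Suppliers keep P_s = P_b - 221 per unit, so supply in terms of the buyer price is Qs = -705 + 1.5P_b.
Set Qd = Qs: 828.4 - 0.2P_b = -705 + 1.5P_b, so 1533.4 = 1.7P_b and P_b = 902.
So P_s = 681 and the quantity traded is Q = 828.4 - 0.2(902) = 648.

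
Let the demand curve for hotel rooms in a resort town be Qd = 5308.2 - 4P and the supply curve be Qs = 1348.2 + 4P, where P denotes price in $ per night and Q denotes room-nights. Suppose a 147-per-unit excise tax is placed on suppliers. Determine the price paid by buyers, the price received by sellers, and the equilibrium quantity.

P_b = 568.5, P_s = 421.5, Q = 3034.2

With a tax of 147 on suppliers, they supply based on the net price P_s = P_b - 147, so Qs = 760.2 + 4P_b.
Set Qd = Qs: 5308.2 - 4P_b = 760.2 + 4P_b, so 4548 = 8P_b and P_b = 568.5.
Then P_s = 568.5 - 147 = 421.5 and Q = 5308.2 - 4(568.5) = 3034.2.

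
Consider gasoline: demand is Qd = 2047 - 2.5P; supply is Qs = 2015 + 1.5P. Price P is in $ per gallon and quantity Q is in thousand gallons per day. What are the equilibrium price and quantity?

Set Qd = Qs: 2047 - 2.5P = 2015 + 1.5P, so 32 = 4P and P* = 8.
From the demand curve, Q* = 2047 - 2.5(8) = 2027.

P* = 8, Q* = 2027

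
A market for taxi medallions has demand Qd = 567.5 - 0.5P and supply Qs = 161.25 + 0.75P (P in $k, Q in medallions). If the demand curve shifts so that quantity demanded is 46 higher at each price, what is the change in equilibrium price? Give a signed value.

ΔP = 36.8

The market clears where 567.5 - 0.5P = 161.25 + 0.75P. Rearranging, 1.25P = 406.25, hence P* = 325.
Then Q* = 567.5 - 0.5(325) = 405.
After the shift, demand is Qd = 613.5 - 0.5P.
The new intersection has 452.25 = 1.25P, i.e. P = 361.8, Q = 432.6.
ΔP = 361.8 - 325 = 36.8.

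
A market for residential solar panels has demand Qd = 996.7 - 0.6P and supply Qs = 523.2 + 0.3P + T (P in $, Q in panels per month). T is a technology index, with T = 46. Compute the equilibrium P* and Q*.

With T = 46, supply is Qs = 569.2 + 0.3P.
Equating demand and supply, 996.7 - 0.6P = 569.2 + 0.3P gives 0.9P = 427.5, so P* = 475.
Plugging P* into demand: Q* = 996.7 - 0.6(475) = 711.7.

P* = 475, Q* = 711.7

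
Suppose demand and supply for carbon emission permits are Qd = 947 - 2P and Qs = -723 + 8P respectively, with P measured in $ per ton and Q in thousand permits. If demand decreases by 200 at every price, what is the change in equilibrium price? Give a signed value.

At equilibrium Qd = Qs, so 947 - 2P = -723 + 8P; collecting terms, 1670 = 10P and P* = 167.
Substitute back: Q* = 947 - 2(167) = 613.
After the shift, demand is Qd = 747 - 2P.
New equilibrium: 1470 = 10P, so P = 147 and Q = 453.
ΔP = 147 - 167 = -20.

ΔP = -20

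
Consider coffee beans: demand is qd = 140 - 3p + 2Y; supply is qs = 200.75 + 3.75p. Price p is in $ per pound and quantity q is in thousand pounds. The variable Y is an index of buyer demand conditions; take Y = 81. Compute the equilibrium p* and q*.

p* = 15, q* = 257

With Y = 81, demand is qd = 302 - 3p.
Set qd = qs: 302 - 3p = 200.75 + 3.75p, so 101.25 = 6.75p and p* = 15.
Then q* = 302 - 3(15) = 257.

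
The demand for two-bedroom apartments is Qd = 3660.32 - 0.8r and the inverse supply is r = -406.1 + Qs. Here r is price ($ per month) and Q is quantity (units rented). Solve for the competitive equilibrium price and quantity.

Inverting to quantity form: Qs = 406.1 + r.
Equating demand and supply, 3660.32 - 0.8r = 406.1 + r gives 1.8r = 3254.22, so r* = 1807.9.
From the demand curve, Q* = 3660.32 - 0.8(1807.9) = 2214.

r* = 1807.9, Q* = 2214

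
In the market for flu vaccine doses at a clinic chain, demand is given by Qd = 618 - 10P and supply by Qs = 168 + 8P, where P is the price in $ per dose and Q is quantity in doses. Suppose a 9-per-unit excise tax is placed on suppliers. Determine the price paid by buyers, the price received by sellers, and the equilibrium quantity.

The tax drives a wedge P_b - P_s = 9. Substituting P_s = P_b - 9 into supply: Qs = 96 + 8P_b.
Set Qd = Qs: 618 - 10P_b = 96 + 8P_b, so 522 = 18P_b and P_b = 29.
So P_s = 20 and the quantity traded is Q = 618 - 10(29) = 328.

P_b = 29, P_s = 20, Q = 328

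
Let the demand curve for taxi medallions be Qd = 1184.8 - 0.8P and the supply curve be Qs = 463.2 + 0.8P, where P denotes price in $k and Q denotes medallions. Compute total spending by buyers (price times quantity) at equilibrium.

At equilibrium Qd = Qs, so 1184.8 - 0.8P = 463.2 + 0.8P; collecting terms, 721.6 = 1.6P and P* = 451.
Plugging P* into demand: Q* = 1184.8 - 0.8(451) = 824.
Total spending by buyers = P* × Q* = 451 × 824 = 371624.

Total spending by buyers = 371624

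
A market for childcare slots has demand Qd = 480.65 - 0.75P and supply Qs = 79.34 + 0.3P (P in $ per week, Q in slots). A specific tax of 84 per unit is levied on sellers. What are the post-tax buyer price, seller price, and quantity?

P_b = 406.2, P_s = 322.2, Q = 176

With a tax of 84 on sellers, they supply based on the net price P_s = P_b - 84, so Qs = 54.14 + 0.3P_b.
Equate demand and the shifted supply: 480.65 - 0.75P_b = 54.14 + 0.3P_b, giving 1.05P_b = 426.51, so P_b = 406.2.
Then P_s = 406.2 - 84 = 322.2 and Q = 480.65 - 0.75(406.2) = 176.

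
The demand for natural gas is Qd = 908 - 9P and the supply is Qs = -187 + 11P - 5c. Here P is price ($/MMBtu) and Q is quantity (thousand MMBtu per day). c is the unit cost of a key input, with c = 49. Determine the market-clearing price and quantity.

P* = 67, Q* = 305

With c = 49, supply is Qs = -432 + 11P.
Equating demand and supply, 908 - 9P = -432 + 11P gives 20P = 1340, so P* = 67.
Substitute back: Q* = 908 - 9(67) = 305.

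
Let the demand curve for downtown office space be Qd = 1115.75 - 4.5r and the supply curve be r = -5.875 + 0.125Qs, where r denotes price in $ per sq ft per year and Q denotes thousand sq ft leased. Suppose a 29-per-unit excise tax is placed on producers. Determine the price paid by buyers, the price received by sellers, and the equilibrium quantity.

r_b = 104.06, r_s = 75.06, Q = 647.48

Solving each curve for Q: Qs = 47 + 8r.
With a tax of 29 on producers, they supply based on the net price r_s = r_b - 29, so Qs = -185 + 8r_b.
Market clearing requires 1115.75 - 4.5r_b = -185 + 8r_b; hence 1300.75 = 12.5r_b and r_b = 104.06.
So r_s = 75.06 and the quantity traded is Q = 1115.75 - 4.5(104.06) = 647.48.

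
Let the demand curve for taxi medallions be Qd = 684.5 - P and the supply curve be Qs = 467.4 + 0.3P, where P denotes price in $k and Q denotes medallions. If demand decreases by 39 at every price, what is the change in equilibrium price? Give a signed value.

Equating demand and supply, 684.5 - P = 467.4 + 0.3P gives 1.3P = 217.1, so P* = 167.
From the demand curve, Q* = 684.5 - 167 = 517.5.
After the shift, demand is Qd = 645.5 - P.
The new intersection has 178.1 = 1.3P, i.e. P = 137, Q = 508.5.
ΔP = 137 - 167 = -30.

ΔP = -30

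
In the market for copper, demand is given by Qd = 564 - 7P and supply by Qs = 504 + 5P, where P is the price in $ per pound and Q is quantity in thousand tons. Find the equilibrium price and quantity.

P* = 5, Q* = 529

The market clears where 564 - 7P = 504 + 5P. Rearranging, 12P = 60, hence P* = 5.
Plugging P* into demand: Q* = 564 - 7(5) = 529.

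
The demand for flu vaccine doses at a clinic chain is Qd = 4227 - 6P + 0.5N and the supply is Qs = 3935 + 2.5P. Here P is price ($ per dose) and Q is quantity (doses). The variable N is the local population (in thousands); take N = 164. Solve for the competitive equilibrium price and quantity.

P* = 44, Q* = 4045

With N = 164, demand is Qd = 4309 - 6P.
Equating demand and supply, 4309 - 6P = 3935 + 2.5P gives 8.5P = 374, so P* = 44.
Then Q* = 4309 - 6(44) = 4045.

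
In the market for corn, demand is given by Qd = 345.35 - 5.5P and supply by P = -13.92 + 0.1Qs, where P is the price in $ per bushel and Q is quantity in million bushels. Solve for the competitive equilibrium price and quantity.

P* = 13.3, Q* = 272.2

Rewriting in direct form: Qs = 139.2 + 10P.
Set Qd = Qs: 345.35 - 5.5P = 139.2 + 10P, so 206.15 = 15.5P and P* = 13.3.
From the demand curve, Q* = 345.35 - 5.5(13.3) = 272.2.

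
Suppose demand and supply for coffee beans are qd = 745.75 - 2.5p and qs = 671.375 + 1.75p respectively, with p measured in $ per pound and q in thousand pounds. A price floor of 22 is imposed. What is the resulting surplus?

Surplus = 19.125

At p = 22: qd = 690.75 and qs = 709.875.
Surplus = qs - qd = 709.875 - 690.75 = 19.125.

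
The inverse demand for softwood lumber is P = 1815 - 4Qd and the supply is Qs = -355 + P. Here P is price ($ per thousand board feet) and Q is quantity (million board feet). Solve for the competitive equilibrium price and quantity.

P* = 647, Q* = 292

Inverting to quantity form: Qd = 453.75 - 0.25P.
The market clears where 453.75 - 0.25P = -355 + P. Rearranging, 1.25P = 808.75, hence P* = 647.
Then Q* = 453.75 - 0.25(647) = 292.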